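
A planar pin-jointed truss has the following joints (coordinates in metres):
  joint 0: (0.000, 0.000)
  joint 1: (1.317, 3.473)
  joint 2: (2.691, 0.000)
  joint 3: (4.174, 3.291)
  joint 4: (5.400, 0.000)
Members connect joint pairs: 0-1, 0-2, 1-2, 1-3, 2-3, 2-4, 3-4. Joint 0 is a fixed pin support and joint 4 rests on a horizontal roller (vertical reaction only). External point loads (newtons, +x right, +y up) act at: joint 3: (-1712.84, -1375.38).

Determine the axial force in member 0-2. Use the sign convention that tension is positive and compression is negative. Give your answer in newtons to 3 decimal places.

N=5 nodes, M=7 members, R=3 reactions → 2N=10, M+R=10
member 0 (0-1): L=3.7143, (cx,cy)=(0.3546,0.9350)
member 1 (0-2): L=2.6910, (cx,cy)=(1.0000,0.0000)
member 2 (1-2): L=3.7349, (cx,cy)=(0.3679,-0.9299)
member 3 (1-3): L=2.8628, (cx,cy)=(0.9980,-0.0636)
member 4 (2-3): L=3.6097, (cx,cy)=(0.4108,0.9117)
member 5 (2-4): L=2.7090, (cx,cy)=(1.0000,0.0000)
member 6 (3-4): L=3.5119, (cx,cy)=(0.3491,-0.9371)
solve A·x = −loads:
  F[0-1] = -1450.3764 N (compression)
  F[0-2] = -1198.5756 N (compression)
  F[1-2] = +1532.2646 N (tension)
  F[1-3] = -1080.1384 N (compression)
  F[2-3] = -1562.7929 N (compression)
  F[2-4] = +7.1664 N (tension)
  F[3-4] = -20.5285 N (compression)
  Rx@0 = +1712.8400 N
  Ry@0 = +1356.1430 N
  Ry@4 = +19.2370 N

-1198.576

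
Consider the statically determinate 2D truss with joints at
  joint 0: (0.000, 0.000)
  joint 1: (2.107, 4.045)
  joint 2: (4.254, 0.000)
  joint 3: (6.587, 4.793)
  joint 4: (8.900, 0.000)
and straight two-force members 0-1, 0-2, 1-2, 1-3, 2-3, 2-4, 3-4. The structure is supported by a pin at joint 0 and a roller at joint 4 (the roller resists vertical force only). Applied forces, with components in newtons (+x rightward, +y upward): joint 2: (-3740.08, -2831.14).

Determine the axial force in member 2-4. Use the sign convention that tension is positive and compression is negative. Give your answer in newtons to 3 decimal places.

653.036

N=5 nodes, M=7 members, R=3 reactions → 2N=10, M+R=10
member 0 (0-1): L=4.5609, (cx,cy)=(0.4620,0.8869)
member 1 (0-2): L=4.2540, (cx,cy)=(1.0000,0.0000)
member 2 (1-2): L=4.5795, (cx,cy)=(0.4688,-0.8833)
member 3 (1-3): L=4.5420, (cx,cy)=(0.9863,0.1647)
member 4 (2-3): L=5.3306, (cx,cy)=(0.4377,0.8991)
member 5 (2-4): L=4.6460, (cx,cy)=(1.0000,0.0000)
member 6 (3-4): L=5.3219, (cx,cy)=(0.4346,-0.9006)
solve A·x = −loads:
  F[0-1] = -1666.3993 N (compression)
  F[0-2] = -2970.2469 N (compression)
  F[1-2] = +1403.3191 N (tension)
  F[1-3] = -1447.5159 N (compression)
  F[2-3] = +1770.1387 N (tension)
  F[2-4] = +653.0359 N (tension)
  F[3-4] = -1502.5524 N (compression)
  Rx@0 = +3740.0800 N
  Ry@0 = +1477.9187 N
  Ry@4 = +1353.2213 N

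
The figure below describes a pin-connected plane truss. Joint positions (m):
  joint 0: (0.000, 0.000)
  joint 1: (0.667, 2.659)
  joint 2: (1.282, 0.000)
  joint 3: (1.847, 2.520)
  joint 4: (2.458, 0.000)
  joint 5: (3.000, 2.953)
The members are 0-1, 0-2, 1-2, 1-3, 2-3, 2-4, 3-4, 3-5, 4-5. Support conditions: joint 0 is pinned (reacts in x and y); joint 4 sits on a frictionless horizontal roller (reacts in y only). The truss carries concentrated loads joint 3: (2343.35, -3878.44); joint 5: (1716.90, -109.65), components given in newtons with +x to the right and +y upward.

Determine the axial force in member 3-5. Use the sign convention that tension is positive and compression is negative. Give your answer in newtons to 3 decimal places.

N=6 nodes, M=9 members, R=3 reactions → 2N=12, M+R=12
member 0 (0-1): L=2.7414, (cx,cy)=(0.2433,0.9699)
member 1 (0-2): L=1.2820, (cx,cy)=(1.0000,0.0000)
member 2 (1-2): L=2.7292, (cx,cy)=(0.2253,-0.9743)
member 3 (1-3): L=1.1882, (cx,cy)=(0.9931,-0.1170)
member 4 (2-3): L=2.5826, (cx,cy)=(0.2188,0.9758)
member 5 (2-4): L=1.1760, (cx,cy)=(1.0000,0.0000)
member 6 (3-4): L=2.5930, (cx,cy)=(0.2356,-0.9718)
member 7 (3-5): L=1.2316, (cx,cy)=(0.9362,0.3516)
member 8 (4-5): L=3.0023, (cx,cy)=(0.1805,0.9836)
solve A·x = −loads:
  F[0-1] = +3634.4216 N (tension)
  F[0-2] = +3175.9661 N (tension)
  F[1-2] = -3829.5174 N (compression)
  F[1-3] = +1759.3124 N (tension)
  F[2-3] = +3823.6485 N (tension)
  F[2-4] = +1476.4994 N (tension)
  F[3-4] = -6897.2376 N (compression)
  F[3-5] = +1992.8366 N (tension)
  F[4-5] = -823.8032 N (compression)
  Rx@0 = -4060.2500 N
  Ry@0 = -3525.2039 N
  Ry@4 = +7513.2939 N

1992.837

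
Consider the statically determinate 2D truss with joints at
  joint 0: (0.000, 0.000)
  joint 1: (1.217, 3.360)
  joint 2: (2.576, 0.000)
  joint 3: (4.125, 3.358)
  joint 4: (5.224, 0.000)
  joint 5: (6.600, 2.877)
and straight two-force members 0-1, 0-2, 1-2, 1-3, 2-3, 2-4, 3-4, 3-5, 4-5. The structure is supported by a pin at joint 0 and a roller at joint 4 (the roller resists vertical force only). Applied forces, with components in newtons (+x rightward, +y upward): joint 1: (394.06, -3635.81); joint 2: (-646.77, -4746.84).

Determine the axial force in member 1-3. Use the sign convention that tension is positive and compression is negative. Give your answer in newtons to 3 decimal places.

-2712.726

N=6 nodes, M=9 members, R=3 reactions → 2N=12, M+R=12
member 0 (0-1): L=3.5736, (cx,cy)=(0.3406,0.9402)
member 1 (0-2): L=2.5760, (cx,cy)=(1.0000,0.0000)
member 2 (1-2): L=3.6244, (cx,cy)=(0.3750,-0.9270)
member 3 (1-3): L=2.9080, (cx,cy)=(1.0000,-0.0007)
member 4 (2-3): L=3.6980, (cx,cy)=(0.4189,0.9080)
member 5 (2-4): L=2.6480, (cx,cy)=(1.0000,0.0000)
member 6 (3-4): L=3.5333, (cx,cy)=(0.3110,-0.9504)
member 7 (3-5): L=2.5213, (cx,cy)=(0.9816,-0.1908)
member 8 (4-5): L=3.1891, (cx,cy)=(0.4315,0.9021)
solve A·x = −loads:
  F[0-1] = -5255.6297 N (compression)
  F[0-2] = +1537.1051 N (tension)
  F[1-2] = +1410.4353 N (tension)
  F[1-3] = -2712.7265 N (compression)
  F[2-3] = +3787.5885 N (tension)
  F[2-4] = +1126.2204 N (tension)
  F[3-4] = -3620.7785 N (compression)
  F[3-5] = -0.0000 N (compression)
  F[4-5] = +0.0000 N (tension)
  Rx@0 = +252.7100 N
  Ry@0 = +4941.4781 N
  Ry@4 = +3441.1719 N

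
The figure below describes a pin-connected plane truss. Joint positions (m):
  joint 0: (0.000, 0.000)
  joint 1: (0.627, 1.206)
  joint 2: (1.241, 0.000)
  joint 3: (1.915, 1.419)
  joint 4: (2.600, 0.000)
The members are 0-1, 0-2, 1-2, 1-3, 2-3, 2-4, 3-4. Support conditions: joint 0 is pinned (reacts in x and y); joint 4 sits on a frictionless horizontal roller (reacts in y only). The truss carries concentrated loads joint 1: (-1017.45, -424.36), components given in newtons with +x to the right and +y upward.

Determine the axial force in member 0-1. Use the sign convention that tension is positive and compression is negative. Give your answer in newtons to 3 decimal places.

N=5 nodes, M=7 members, R=3 reactions → 2N=10, M+R=10
member 0 (0-1): L=1.3593, (cx,cy)=(0.4613,0.8873)
member 1 (0-2): L=1.2410, (cx,cy)=(1.0000,0.0000)
member 2 (1-2): L=1.3533, (cx,cy)=(0.4537,-0.8912)
member 3 (1-3): L=1.3055, (cx,cy)=(0.9866,0.1632)
member 4 (2-3): L=1.5709, (cx,cy)=(0.4290,0.9033)
member 5 (2-4): L=1.3590, (cx,cy)=(1.0000,0.0000)
member 6 (3-4): L=1.5757, (cx,cy)=(0.4347,-0.9006)
solve A·x = −loads:
  F[0-1] = -894.8567 N (compression)
  F[0-2] = -604.6676 N (compression)
  F[1-2] = +486.0362 N (tension)
  F[1-3] = +389.3683 N (tension)
  F[2-3] = -479.5086 N (compression)
  F[2-4] = -178.4206 N (compression)
  F[3-4] = +410.4159 N (tension)
  Rx@0 = +1017.4500 N
  Ry@0 = +793.9642 N
  Ry@4 = -369.6042 N

-894.857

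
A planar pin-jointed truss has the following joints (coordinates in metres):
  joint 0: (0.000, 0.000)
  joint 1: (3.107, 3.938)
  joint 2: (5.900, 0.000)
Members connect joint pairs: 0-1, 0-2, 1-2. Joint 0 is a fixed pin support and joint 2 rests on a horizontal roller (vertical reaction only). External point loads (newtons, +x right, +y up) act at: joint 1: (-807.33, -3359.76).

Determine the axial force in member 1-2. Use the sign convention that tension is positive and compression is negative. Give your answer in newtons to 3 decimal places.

-1508.476

N=3 nodes, M=3 members, R=3 reactions → 2N=6, M+R=6
member 0 (0-1): L=5.0161, (cx,cy)=(0.6194,0.7851)
member 1 (0-2): L=5.9000, (cx,cy)=(1.0000,0.0000)
member 2 (1-2): L=4.8279, (cx,cy)=(0.5785,-0.8157)
solve A·x = −loads:
  F[0-1] = -2712.2812 N (compression)
  F[0-2] = +872.6708 N (tension)
  F[1-2] = -1508.4762 N (compression)
  Rx@0 = +807.3300 N
  Ry@0 = +2129.3348 N
  Ry@2 = +1230.4252 N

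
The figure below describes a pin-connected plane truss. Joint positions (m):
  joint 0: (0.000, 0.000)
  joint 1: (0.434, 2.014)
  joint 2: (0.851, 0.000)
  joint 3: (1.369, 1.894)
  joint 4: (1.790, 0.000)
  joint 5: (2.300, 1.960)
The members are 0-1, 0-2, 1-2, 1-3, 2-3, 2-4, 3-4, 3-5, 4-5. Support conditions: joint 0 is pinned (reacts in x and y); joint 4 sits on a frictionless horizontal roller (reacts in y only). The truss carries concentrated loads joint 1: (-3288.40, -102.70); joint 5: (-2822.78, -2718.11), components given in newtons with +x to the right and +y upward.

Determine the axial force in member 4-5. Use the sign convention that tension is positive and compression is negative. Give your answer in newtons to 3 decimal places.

N=6 nodes, M=9 members, R=3 reactions → 2N=12, M+R=12
member 0 (0-1): L=2.0602, (cx,cy)=(0.2107,0.9776)
member 1 (0-2): L=0.8510, (cx,cy)=(1.0000,0.0000)
member 2 (1-2): L=2.0567, (cx,cy)=(0.2028,-0.9792)
member 3 (1-3): L=0.9427, (cx,cy)=(0.9919,-0.1273)
member 4 (2-3): L=1.9636, (cx,cy)=(0.2638,0.9646)
member 5 (2-4): L=0.9390, (cx,cy)=(1.0000,0.0000)
member 6 (3-4): L=1.9402, (cx,cy)=(0.2170,-0.9762)
member 7 (3-5): L=0.9333, (cx,cy)=(0.9975,0.0707)
member 8 (4-5): L=2.0253, (cx,cy)=(0.2518,0.9678)
solve A·x = −loads:
  F[0-1] = -6234.0305 N (compression)
  F[0-2] = -4797.9442 N (compression)
  F[1-2] = +6019.6067 N (tension)
  F[1-3] = +760.8772 N (tension)
  F[2-3] = -6111.0634 N (compression)
  F[2-4] = -1965.3269 N (compression)
  F[3-4] = +5981.1512 N (tension)
  F[3-5] = -2160.6824 N (compression)
  F[4-5] = -2650.7412 N (compression)
  Rx@0 = +6111.1800 N
  Ry@0 = +6094.1405 N
  Ry@4 = -3273.3305 N

-2650.741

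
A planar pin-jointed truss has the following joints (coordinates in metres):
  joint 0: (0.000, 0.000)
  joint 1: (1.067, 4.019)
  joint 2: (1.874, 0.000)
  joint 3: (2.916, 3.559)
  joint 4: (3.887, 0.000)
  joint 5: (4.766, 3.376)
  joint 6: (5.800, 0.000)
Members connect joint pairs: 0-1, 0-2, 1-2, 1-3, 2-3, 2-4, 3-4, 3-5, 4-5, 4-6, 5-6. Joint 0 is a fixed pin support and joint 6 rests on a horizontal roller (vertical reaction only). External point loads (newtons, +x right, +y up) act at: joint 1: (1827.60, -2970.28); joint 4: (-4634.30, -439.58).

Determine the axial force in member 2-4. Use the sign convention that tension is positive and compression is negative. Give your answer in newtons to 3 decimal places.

-3046.500

N=7 nodes, M=11 members, R=3 reactions → 2N=14, M+R=14
member 0 (0-1): L=4.1582, (cx,cy)=(0.2566,0.9665)
member 1 (0-2): L=1.8740, (cx,cy)=(1.0000,0.0000)
member 2 (1-2): L=4.0992, (cx,cy)=(0.1969,-0.9804)
member 3 (1-3): L=1.9054, (cx,cy)=(0.9704,-0.2414)
member 4 (2-3): L=3.7084, (cx,cy)=(0.2810,0.9597)
member 5 (2-4): L=2.0130, (cx,cy)=(1.0000,0.0000)
member 6 (3-4): L=3.6891, (cx,cy)=(0.2632,-0.9647)
member 7 (3-5): L=1.8590, (cx,cy)=(0.9951,-0.0984)
member 8 (4-5): L=3.4886, (cx,cy)=(0.2520,0.9677)
member 9 (4-6): L=1.9130, (cx,cy)=(1.0000,0.0000)
member 10 (5-6): L=3.5308, (cx,cy)=(0.2929,-0.9562)
solve A·x = −loads:
  F[0-1] = -1347.5549 N (compression)
  F[0-2] = -2460.9177 N (compression)
  F[1-2] = -1210.0914 N (compression)
  F[1-3] = -1994.1429 N (compression)
  F[2-3] = +1236.2141 N (tension)
  F[2-4] = -3046.5002 N (compression)
  F[3-4] = -1609.4353 N (compression)
  F[3-5] = -1169.8635 N (compression)
  F[4-5] = +2058.6863 N (tension)
  F[4-6] = +645.4611 N (tension)
  F[5-6] = -2204.0547 N (compression)
  Rx@0 = +2806.7000 N
  Ry@0 = +1302.4358 N
  Ry@6 = +2107.4242 N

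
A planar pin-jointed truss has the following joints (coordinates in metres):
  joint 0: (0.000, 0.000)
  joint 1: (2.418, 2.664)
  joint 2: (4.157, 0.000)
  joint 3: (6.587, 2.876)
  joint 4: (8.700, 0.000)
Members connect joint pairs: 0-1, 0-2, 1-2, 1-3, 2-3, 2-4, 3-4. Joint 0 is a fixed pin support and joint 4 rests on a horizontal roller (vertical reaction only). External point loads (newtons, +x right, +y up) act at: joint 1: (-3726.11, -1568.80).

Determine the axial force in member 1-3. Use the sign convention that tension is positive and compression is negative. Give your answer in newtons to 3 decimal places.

N=5 nodes, M=7 members, R=3 reactions → 2N=10, M+R=10
member 0 (0-1): L=3.5977, (cx,cy)=(0.6721,0.7405)
member 1 (0-2): L=4.1570, (cx,cy)=(1.0000,0.0000)
member 2 (1-2): L=3.1814, (cx,cy)=(0.5466,-0.8374)
member 3 (1-3): L=4.1744, (cx,cy)=(0.9987,0.0508)
member 4 (2-3): L=3.7651, (cx,cy)=(0.6454,0.7638)
member 5 (2-4): L=4.5430, (cx,cy)=(1.0000,0.0000)
member 6 (3-4): L=3.5688, (cx,cy)=(0.5921,-0.8059)
solve A·x = −loads:
  F[0-1] = -3070.6825 N (compression)
  F[0-2] = -1662.3303 N (compression)
  F[1-2] = +912.5018 N (tension)
  F[1-3] = +1165.0397 N (tension)
  F[2-3] = -1000.3410 N (compression)
  F[2-4] = -517.9218 N (compression)
  F[3-4] = +874.7496 N (tension)
  Rx@0 = +3726.1100 N
  Ry@0 = +2273.7424 N
  Ry@4 = -704.9424 N

1165.040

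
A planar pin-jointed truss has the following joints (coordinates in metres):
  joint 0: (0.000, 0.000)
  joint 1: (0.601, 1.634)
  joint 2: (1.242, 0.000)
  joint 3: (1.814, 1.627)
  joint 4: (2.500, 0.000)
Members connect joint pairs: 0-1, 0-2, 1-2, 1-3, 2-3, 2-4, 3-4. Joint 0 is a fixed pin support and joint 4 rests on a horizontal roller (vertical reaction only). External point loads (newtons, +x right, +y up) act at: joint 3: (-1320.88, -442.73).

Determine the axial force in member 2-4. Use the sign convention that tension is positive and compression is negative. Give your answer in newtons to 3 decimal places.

N=5 nodes, M=7 members, R=3 reactions → 2N=10, M+R=10
member 0 (0-1): L=1.7410, (cx,cy)=(0.3452,0.9385)
member 1 (0-2): L=1.2420, (cx,cy)=(1.0000,0.0000)
member 2 (1-2): L=1.7552, (cx,cy)=(0.3652,-0.9309)
member 3 (1-3): L=1.2130, (cx,cy)=(1.0000,-0.0058)
member 4 (2-3): L=1.7246, (cx,cy)=(0.3317,0.9434)
member 5 (2-4): L=1.2580, (cx,cy)=(1.0000,0.0000)
member 6 (3-4): L=1.7657, (cx,cy)=(0.3885,-0.9214)
solve A·x = −loads:
  F[0-1] = -1045.3737 N (compression)
  F[0-2] = -960.0175 N (compression)
  F[1-2] = +1058.5389 N (tension)
  F[1-3] = -747.4471 N (compression)
  F[2-3] = -1044.5526 N (compression)
  F[2-4] = -227.0014 N (compression)
  F[3-4] = +584.2831 N (tension)
  Rx@0 = +1320.8800 N
  Ry@0 = +981.1138 N
  Ry@4 = -538.3838 N

-227.001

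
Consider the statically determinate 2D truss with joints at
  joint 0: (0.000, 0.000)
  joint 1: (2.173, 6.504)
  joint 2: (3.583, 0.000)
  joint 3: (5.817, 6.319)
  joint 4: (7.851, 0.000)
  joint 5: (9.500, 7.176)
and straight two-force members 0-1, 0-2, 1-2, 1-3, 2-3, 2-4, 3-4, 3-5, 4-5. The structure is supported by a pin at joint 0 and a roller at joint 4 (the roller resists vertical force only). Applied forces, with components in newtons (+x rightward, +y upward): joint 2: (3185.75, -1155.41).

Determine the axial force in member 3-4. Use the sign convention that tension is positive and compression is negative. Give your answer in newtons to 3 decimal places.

-553.944

N=6 nodes, M=9 members, R=3 reactions → 2N=12, M+R=12
member 0 (0-1): L=6.8574, (cx,cy)=(0.3169,0.9485)
member 1 (0-2): L=3.5830, (cx,cy)=(1.0000,0.0000)
member 2 (1-2): L=6.6551, (cx,cy)=(0.2119,-0.9773)
member 3 (1-3): L=3.6487, (cx,cy)=(0.9987,-0.0507)
member 4 (2-3): L=6.7023, (cx,cy)=(0.3333,0.9428)
member 5 (2-4): L=4.2680, (cx,cy)=(1.0000,0.0000)
member 6 (3-4): L=6.6383, (cx,cy)=(0.3064,-0.9519)
member 7 (3-5): L=3.7814, (cx,cy)=(0.9740,0.2266)
member 8 (4-5): L=7.3630, (cx,cy)=(0.2240,0.9746)
solve A·x = −loads:
  F[0-1] = -662.2387 N (compression)
  F[0-2] = +3395.6028 N (tension)
  F[1-2] = +660.8752 N (tension)
  F[1-3] = -350.3218 N (compression)
  F[2-3] = +540.4437 N (tension)
  F[2-4] = +169.7308 N (tension)
  F[3-4] = -553.9441 N (compression)
  F[3-5] = -0.0000 N (compression)
  F[4-5] = -0.0000 N (compression)
  Rx@0 = -3185.7500 N
  Ry@0 = +628.1098 N
  Ry@4 = +527.3002 N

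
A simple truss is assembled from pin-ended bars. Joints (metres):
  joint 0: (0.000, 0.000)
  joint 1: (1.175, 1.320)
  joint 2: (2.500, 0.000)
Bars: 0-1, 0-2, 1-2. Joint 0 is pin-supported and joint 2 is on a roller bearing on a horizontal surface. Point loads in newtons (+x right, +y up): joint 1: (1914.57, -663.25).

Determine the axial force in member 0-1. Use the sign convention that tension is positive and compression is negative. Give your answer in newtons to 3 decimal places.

N=3 nodes, M=3 members, R=3 reactions → 2N=6, M+R=6
member 0 (0-1): L=1.7672, (cx,cy)=(0.6649,0.7469)
member 1 (0-2): L=2.5000, (cx,cy)=(1.0000,0.0000)
member 2 (1-2): L=1.8703, (cx,cy)=(0.7084,-0.7058)
solve A·x = −loads:
  F[0-1] = +882.7613 N (tension)
  F[0-2] = +1327.6304 N (tension)
  F[1-2] = -1874.0137 N (compression)
  Rx@0 = -1914.5700 N
  Ry@0 = -659.3705 N
  Ry@2 = +1322.6205 N

882.761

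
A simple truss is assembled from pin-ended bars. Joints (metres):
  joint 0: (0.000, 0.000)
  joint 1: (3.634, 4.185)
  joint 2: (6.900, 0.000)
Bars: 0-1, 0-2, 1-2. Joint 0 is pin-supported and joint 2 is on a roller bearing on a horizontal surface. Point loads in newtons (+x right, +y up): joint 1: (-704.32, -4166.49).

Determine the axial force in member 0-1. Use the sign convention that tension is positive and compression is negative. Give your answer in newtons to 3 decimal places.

-3177.645

N=3 nodes, M=3 members, R=3 reactions → 2N=6, M+R=6
member 0 (0-1): L=5.5426, (cx,cy)=(0.6557,0.7551)
member 1 (0-2): L=6.9000, (cx,cy)=(1.0000,0.0000)
member 2 (1-2): L=5.3086, (cx,cy)=(0.6152,-0.7883)
solve A·x = −loads:
  F[0-1] = -3177.6446 N (compression)
  F[0-2] = +1379.1073 N (tension)
  F[1-2] = -2241.6094 N (compression)
  Rx@0 = +704.3200 N
  Ry@0 = +2399.3240 N
  Ry@2 = +1767.1660 N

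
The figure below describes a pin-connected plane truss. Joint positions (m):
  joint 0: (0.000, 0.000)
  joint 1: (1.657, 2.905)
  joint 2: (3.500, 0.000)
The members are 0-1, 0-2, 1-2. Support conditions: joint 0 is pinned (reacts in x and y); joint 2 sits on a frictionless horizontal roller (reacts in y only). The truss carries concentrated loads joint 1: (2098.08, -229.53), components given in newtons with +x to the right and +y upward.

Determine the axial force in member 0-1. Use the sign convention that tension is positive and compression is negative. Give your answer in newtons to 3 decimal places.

N=3 nodes, M=3 members, R=3 reactions → 2N=6, M+R=6
member 0 (0-1): L=3.3443, (cx,cy)=(0.4955,0.8686)
member 1 (0-2): L=3.5000, (cx,cy)=(1.0000,0.0000)
member 2 (1-2): L=3.4403, (cx,cy)=(0.5357,-0.8444)
solve A·x = −loads:
  F[0-1] = +1865.6318 N (tension)
  F[0-2] = +1173.7293 N (tension)
  F[1-2] = -2190.9835 N (compression)
  Rx@0 = -2098.0800 N
  Ry@0 = -1620.5425 N
  Ry@2 = +1850.0725 N

1865.632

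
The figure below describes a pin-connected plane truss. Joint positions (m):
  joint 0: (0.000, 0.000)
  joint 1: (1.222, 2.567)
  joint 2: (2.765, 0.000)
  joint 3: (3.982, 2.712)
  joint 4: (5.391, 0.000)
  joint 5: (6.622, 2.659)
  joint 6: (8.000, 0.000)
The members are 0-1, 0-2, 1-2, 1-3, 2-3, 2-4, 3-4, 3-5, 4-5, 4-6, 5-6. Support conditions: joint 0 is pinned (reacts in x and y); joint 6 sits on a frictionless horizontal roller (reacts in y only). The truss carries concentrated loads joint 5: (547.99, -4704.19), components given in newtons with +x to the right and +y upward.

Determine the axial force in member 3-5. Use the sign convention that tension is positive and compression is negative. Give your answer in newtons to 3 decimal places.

-1262.089

N=7 nodes, M=11 members, R=3 reactions → 2N=14, M+R=14
member 0 (0-1): L=2.8430, (cx,cy)=(0.4298,0.9029)
member 1 (0-2): L=2.7650, (cx,cy)=(1.0000,0.0000)
member 2 (1-2): L=2.9951, (cx,cy)=(0.5152,-0.8571)
member 3 (1-3): L=2.7638, (cx,cy)=(0.9986,0.0525)
member 4 (2-3): L=2.9725, (cx,cy)=(0.4094,0.9123)
member 5 (2-4): L=2.6260, (cx,cy)=(1.0000,0.0000)
member 6 (3-4): L=3.0562, (cx,cy)=(0.4610,-0.8874)
member 7 (3-5): L=2.6405, (cx,cy)=(0.9998,-0.0201)
member 8 (4-5): L=2.9301, (cx,cy)=(0.4201,0.9075)
member 9 (4-6): L=2.6090, (cx,cy)=(1.0000,0.0000)
member 10 (5-6): L=2.9949, (cx,cy)=(0.4601,-0.8879)
solve A·x = −loads:
  F[0-1] = -695.7026 N (compression)
  F[0-2] = +847.0199 N (tension)
  F[1-2] = +692.7008 N (tension)
  F[1-3] = -656.8021 N (compression)
  F[2-3] = -650.7380 N (compression)
  F[2-4] = +1470.3083 N (tension)
  F[3-4] = +736.4249 N (tension)
  F[3-5] = -1262.0890 N (compression)
  F[4-5] = -720.1244 N (compression)
  F[4-6] = +2112.3623 N (tension)
  F[5-6] = -4590.8721 N (compression)
  Rx@0 = -547.9900 N
  Ry@0 = +628.1586 N
  Ry@6 = +4076.0314 N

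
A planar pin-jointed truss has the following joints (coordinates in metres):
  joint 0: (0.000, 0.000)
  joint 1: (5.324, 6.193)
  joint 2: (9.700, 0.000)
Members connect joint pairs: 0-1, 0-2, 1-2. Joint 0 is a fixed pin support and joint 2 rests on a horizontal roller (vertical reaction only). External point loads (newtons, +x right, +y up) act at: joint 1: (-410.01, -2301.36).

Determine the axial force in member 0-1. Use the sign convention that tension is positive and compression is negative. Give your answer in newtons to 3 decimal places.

-1714.342

N=3 nodes, M=3 members, R=3 reactions → 2N=6, M+R=6
member 0 (0-1): L=8.1669, (cx,cy)=(0.6519,0.7583)
member 1 (0-2): L=9.7000, (cx,cy)=(1.0000,0.0000)
member 2 (1-2): L=7.5830, (cx,cy)=(0.5771,-0.8167)
solve A·x = −loads:
  F[0-1] = -1714.3420 N (compression)
  F[0-2] = +707.5693 N (tension)
  F[1-2] = -1226.1272 N (compression)
  Rx@0 = +410.0100 N
  Ry@0 = +1299.9942 N
  Ry@2 = +1001.3658 N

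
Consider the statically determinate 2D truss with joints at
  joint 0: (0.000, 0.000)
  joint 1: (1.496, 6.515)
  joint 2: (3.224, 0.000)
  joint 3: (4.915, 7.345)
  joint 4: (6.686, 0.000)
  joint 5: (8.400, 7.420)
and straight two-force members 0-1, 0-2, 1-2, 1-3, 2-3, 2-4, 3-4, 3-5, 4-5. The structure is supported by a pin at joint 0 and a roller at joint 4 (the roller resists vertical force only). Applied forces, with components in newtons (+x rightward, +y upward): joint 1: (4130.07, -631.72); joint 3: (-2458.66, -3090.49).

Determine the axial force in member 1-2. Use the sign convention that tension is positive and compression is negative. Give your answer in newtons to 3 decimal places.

N=6 nodes, M=9 members, R=3 reactions → 2N=12, M+R=12
member 0 (0-1): L=6.6846, (cx,cy)=(0.2238,0.9746)
member 1 (0-2): L=3.2240, (cx,cy)=(1.0000,0.0000)
member 2 (1-2): L=6.7403, (cx,cy)=(0.2564,-0.9666)
member 3 (1-3): L=3.5183, (cx,cy)=(0.9718,0.2359)
member 4 (2-3): L=7.5371, (cx,cy)=(0.2244,0.9745)
member 5 (2-4): L=3.4620, (cx,cy)=(1.0000,0.0000)
member 6 (3-4): L=7.5555, (cx,cy)=(0.2344,-0.9721)
member 7 (3-5): L=3.4858, (cx,cy)=(0.9998,0.0215)
member 8 (4-5): L=7.6154, (cx,cy)=(0.2251,0.9743)
solve A·x = −loads:
  F[0-1] = +14.8339 N (tension)
  F[0-2] = +1668.0902 N (tension)
  F[1-2] = -1601.8343 N (compression)
  F[1-3] = -3824.0210 N (compression)
  F[2-3] = +1588.8019 N (tension)
  F[2-4] = +900.9719 N (tension)
  F[3-4] = -3843.7528 N (compression)
  F[3-5] = -0.0000 N (compression)
  F[4-5] = +0.0000 N (tension)
  Rx@0 = -1671.4100 N
  Ry@0 = -14.4576 N
  Ry@4 = +3736.6676 N

-1601.834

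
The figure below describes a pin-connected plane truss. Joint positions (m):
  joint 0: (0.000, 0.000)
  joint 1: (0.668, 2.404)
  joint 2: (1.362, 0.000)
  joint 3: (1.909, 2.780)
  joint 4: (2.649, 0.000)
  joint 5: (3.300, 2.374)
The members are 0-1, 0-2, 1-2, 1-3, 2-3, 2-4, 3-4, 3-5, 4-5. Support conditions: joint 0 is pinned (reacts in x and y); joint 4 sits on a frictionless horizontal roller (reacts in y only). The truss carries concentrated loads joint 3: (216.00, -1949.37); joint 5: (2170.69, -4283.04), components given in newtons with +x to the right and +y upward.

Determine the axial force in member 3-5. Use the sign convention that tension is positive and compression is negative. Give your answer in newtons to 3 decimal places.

N=6 nodes, M=9 members, R=3 reactions → 2N=12, M+R=12
member 0 (0-1): L=2.4951, (cx,cy)=(0.2677,0.9635)
member 1 (0-2): L=1.3620, (cx,cy)=(1.0000,0.0000)
member 2 (1-2): L=2.5022, (cx,cy)=(0.2774,-0.9608)
member 3 (1-3): L=1.2967, (cx,cy)=(0.9570,0.2900)
member 4 (2-3): L=2.8333, (cx,cy)=(0.1931,0.9812)
member 5 (2-4): L=1.2870, (cx,cy)=(1.0000,0.0000)
member 6 (3-4): L=2.8768, (cx,cy)=(0.2572,-0.9664)
member 7 (3-5): L=1.4490, (cx,cy)=(0.9599,-0.2802)
member 8 (4-5): L=2.4616, (cx,cy)=(0.2645,0.9644)
solve A·x = −loads:
  F[0-1] = +2781.5808 N (tension)
  F[0-2] = +1641.9870 N (tension)
  F[1-2] = -2349.1629 N (compression)
  F[1-3] = +1458.9454 N (tension)
  F[2-3] = +2300.2720 N (tension)
  F[2-4] = +546.3323 N (tension)
  F[3-4] = -5726.1160 N (compression)
  F[3-5] = +3226.5216 N (tension)
  F[4-5] = -3503.7588 N (compression)
  Rx@0 = -2386.6900 N
  Ry@0 = -2680.0390 N
  Ry@4 = +8912.4490 N

3226.522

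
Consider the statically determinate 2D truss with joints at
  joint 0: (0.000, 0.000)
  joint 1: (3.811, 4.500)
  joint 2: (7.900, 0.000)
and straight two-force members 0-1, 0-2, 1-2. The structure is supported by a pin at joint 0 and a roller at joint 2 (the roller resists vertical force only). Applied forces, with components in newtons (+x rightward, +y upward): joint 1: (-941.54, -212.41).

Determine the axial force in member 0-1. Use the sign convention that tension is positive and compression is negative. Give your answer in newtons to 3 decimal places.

N=3 nodes, M=3 members, R=3 reactions → 2N=6, M+R=6
member 0 (0-1): L=5.8969, (cx,cy)=(0.6463,0.7631)
member 1 (0-2): L=7.9000, (cx,cy)=(1.0000,0.0000)
member 2 (1-2): L=6.0803, (cx,cy)=(0.6725,-0.7401)
solve A·x = −loads:
  F[0-1] = -846.8804 N (compression)
  F[0-2] = -394.2274 N (compression)
  F[1-2] = +586.2110 N (tension)
  Rx@0 = +941.5400 N
  Ry@0 = +646.2626 N
  Ry@2 = -433.8526 N

-846.880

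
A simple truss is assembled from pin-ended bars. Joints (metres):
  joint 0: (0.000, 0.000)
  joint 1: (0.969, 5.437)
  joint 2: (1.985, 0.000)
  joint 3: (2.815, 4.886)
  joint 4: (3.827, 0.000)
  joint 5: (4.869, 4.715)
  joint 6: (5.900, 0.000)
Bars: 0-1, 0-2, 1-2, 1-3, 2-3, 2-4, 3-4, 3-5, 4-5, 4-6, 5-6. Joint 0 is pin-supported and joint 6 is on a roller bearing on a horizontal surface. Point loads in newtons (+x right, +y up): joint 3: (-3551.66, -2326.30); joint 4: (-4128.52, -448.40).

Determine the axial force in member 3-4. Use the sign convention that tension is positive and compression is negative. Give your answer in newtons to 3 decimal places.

N=7 nodes, M=11 members, R=3 reactions → 2N=14, M+R=14
member 0 (0-1): L=5.5227, (cx,cy)=(0.1755,0.9845)
member 1 (0-2): L=1.9850, (cx,cy)=(1.0000,0.0000)
member 2 (1-2): L=5.5311, (cx,cy)=(0.1837,-0.9830)
member 3 (1-3): L=1.9265, (cx,cy)=(0.9582,-0.2860)
member 4 (2-3): L=4.9560, (cx,cy)=(0.1675,0.9859)
member 5 (2-4): L=1.8420, (cx,cy)=(1.0000,0.0000)
member 6 (3-4): L=4.9897, (cx,cy)=(0.2028,-0.9792)
member 7 (3-5): L=2.0611, (cx,cy)=(0.9966,-0.0830)
member 8 (4-5): L=4.8288, (cx,cy)=(0.2158,0.9764)
member 9 (4-6): L=2.0730, (cx,cy)=(1.0000,0.0000)
member 10 (5-6): L=4.8264, (cx,cy)=(0.2136,-0.9769)
solve A·x = −loads:
  F[0-1] = -4383.1800 N (compression)
  F[0-2] = -6911.1139 N (compression)
  F[1-2] = +4896.5180 N (tension)
  F[1-3] = -1741.2378 N (compression)
  F[2-3] = -4882.1547 N (compression)
  F[2-4] = -5194.0482 N (compression)
  F[3-4] = +1974.5539 N (tension)
  F[3-5] = +667.3545 N (tension)
  F[4-5] = -1520.9497 N (compression)
  F[4-6] = -336.8479 N (compression)
  F[5-6] = +1576.8812 N (tension)
  Rx@0 = +7680.1800 N
  Ry@0 = +4315.1830 N
  Ry@6 = -1540.4830 N

1974.554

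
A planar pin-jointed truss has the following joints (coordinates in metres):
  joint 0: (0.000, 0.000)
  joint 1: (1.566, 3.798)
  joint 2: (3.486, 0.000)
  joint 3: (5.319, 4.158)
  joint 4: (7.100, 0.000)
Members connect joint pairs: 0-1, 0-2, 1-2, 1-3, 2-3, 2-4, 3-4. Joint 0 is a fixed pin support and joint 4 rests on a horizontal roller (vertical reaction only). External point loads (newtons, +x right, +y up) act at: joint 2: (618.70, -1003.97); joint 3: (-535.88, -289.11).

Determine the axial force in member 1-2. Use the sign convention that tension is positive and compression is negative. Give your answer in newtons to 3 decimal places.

N=5 nodes, M=7 members, R=3 reactions → 2N=10, M+R=10
member 0 (0-1): L=4.1082, (cx,cy)=(0.3812,0.9245)
member 1 (0-2): L=3.4860, (cx,cy)=(1.0000,0.0000)
member 2 (1-2): L=4.2557, (cx,cy)=(0.4512,-0.8924)
member 3 (1-3): L=3.7702, (cx,cy)=(0.9954,0.0955)
member 4 (2-3): L=4.5441, (cx,cy)=(0.4034,0.9150)
member 5 (2-4): L=3.6140, (cx,cy)=(1.0000,0.0000)
member 6 (3-4): L=4.5234, (cx,cy)=(0.3937,-0.9192)
solve A·x = −loads:
  F[0-1] = -970.6755 N (compression)
  F[0-2] = +452.8323 N (tension)
  F[1-2] = +921.1007 N (tension)
  F[1-3] = -789.1790 N (compression)
  F[2-3] = +198.8329 N (tension)
  F[2-4] = +169.4879 N (tension)
  F[3-4] = -430.4646 N (compression)
  Rx@0 = -82.8200 N
  Ry@0 = +897.3861 N
  Ry@4 = +395.6939 N

921.101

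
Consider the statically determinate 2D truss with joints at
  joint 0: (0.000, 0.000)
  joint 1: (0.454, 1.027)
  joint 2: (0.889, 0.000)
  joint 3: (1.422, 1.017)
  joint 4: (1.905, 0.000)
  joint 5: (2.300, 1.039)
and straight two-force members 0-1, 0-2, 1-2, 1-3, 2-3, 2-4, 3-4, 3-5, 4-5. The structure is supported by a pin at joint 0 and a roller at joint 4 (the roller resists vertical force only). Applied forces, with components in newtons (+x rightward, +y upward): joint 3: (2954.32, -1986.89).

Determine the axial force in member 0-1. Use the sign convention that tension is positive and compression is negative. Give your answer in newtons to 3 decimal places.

N=6 nodes, M=9 members, R=3 reactions → 2N=12, M+R=12
member 0 (0-1): L=1.1229, (cx,cy)=(0.4043,0.9146)
member 1 (0-2): L=0.8890, (cx,cy)=(1.0000,0.0000)
member 2 (1-2): L=1.1153, (cx,cy)=(0.3900,-0.9208)
member 3 (1-3): L=0.9681, (cx,cy)=(0.9999,-0.0103)
member 4 (2-3): L=1.1482, (cx,cy)=(0.4642,0.8857)
member 5 (2-4): L=1.0160, (cx,cy)=(1.0000,0.0000)
member 6 (3-4): L=1.1259, (cx,cy)=(0.4290,-0.9033)
member 7 (3-5): L=0.8783, (cx,cy)=(0.9997,0.0250)
member 8 (4-5): L=1.1116, (cx,cy)=(0.3554,0.9347)
solve A·x = −loads:
  F[0-1] = +1173.6330 N (tension)
  F[0-2] = +2479.7969 N (tension)
  F[1-2] = -1176.2156 N (compression)
  F[1-3] = +933.3207 N (tension)
  F[2-3] = +1222.7966 N (tension)
  F[2-4] = +1453.4242 N (tension)
  F[3-4] = -3387.9157 N (compression)
  F[3-5] = +0.0000 N (tension)
  F[4-5] = -0.0000 N (compression)
  Rx@0 = -2954.3200 N
  Ry@0 = -1073.4255 N
  Ry@4 = +3060.3155 N

1173.633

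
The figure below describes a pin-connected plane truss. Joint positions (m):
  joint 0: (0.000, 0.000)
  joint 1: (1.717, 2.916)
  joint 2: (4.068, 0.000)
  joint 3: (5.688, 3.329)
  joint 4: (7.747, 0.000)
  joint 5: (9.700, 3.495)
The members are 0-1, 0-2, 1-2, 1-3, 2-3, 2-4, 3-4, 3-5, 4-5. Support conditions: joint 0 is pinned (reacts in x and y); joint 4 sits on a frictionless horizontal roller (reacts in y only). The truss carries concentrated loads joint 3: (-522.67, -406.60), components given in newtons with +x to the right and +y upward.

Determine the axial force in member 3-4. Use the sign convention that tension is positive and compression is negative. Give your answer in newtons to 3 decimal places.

-86.934

N=6 nodes, M=9 members, R=3 reactions → 2N=12, M+R=12
member 0 (0-1): L=3.3840, (cx,cy)=(0.5074,0.8617)
member 1 (0-2): L=4.0680, (cx,cy)=(1.0000,0.0000)
member 2 (1-2): L=3.7457, (cx,cy)=(0.6277,-0.7785)
member 3 (1-3): L=3.9924, (cx,cy)=(0.9946,0.1034)
member 4 (2-3): L=3.7022, (cx,cy)=(0.4376,0.8992)
member 5 (2-4): L=3.6790, (cx,cy)=(1.0000,0.0000)
member 6 (3-4): L=3.9143, (cx,cy)=(0.5260,-0.8505)
member 7 (3-5): L=4.0154, (cx,cy)=(0.9991,0.0413)
member 8 (4-5): L=4.0037, (cx,cy)=(0.4878,0.8730)
solve A·x = −loads:
  F[0-1] = -386.0507 N (compression)
  F[0-2] = -326.7899 N (compression)
  F[1-2] = +370.1156 N (tension)
  F[1-3] = -430.4939 N (compression)
  F[2-3] = -320.4378 N (compression)
  F[2-4] = +45.7289 N (tension)
  F[3-4] = -86.9338 N (compression)
  F[3-5] = +0.0000 N (tension)
  F[4-5] = +0.0000 N (tension)
  Rx@0 = +522.6700 N
  Ry@0 = +332.6653 N
  Ry@4 = +73.9347 N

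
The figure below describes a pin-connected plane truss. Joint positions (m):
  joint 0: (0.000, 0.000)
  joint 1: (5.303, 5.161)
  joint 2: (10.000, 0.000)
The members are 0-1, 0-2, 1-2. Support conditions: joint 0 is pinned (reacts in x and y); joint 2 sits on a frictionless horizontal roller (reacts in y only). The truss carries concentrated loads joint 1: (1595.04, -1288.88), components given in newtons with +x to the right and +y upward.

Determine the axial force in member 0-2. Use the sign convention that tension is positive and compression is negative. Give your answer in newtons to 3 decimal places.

N=3 nodes, M=3 members, R=3 reactions → 2N=6, M+R=6
member 0 (0-1): L=7.3998, (cx,cy)=(0.7166,0.6974)
member 1 (0-2): L=10.0000, (cx,cy)=(1.0000,0.0000)
member 2 (1-2): L=6.9784, (cx,cy)=(0.6731,-0.7396)
solve A·x = −loads:
  F[0-1] = +312.3008 N (tension)
  F[0-2] = +1371.2339 N (tension)
  F[1-2] = -2037.2547 N (compression)
  Rx@0 = -1595.0400 N
  Ry@0 = -217.8132 N
  Ry@2 = +1506.6932 N

1371.234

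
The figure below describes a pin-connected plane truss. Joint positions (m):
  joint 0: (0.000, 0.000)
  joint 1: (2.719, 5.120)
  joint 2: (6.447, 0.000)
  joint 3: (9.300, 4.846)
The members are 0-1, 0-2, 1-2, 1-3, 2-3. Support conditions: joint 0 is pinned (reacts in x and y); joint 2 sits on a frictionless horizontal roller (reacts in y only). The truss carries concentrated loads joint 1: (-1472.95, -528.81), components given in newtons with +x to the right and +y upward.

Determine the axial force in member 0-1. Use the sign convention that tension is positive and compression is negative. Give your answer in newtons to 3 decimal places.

-1670.717

N=4 nodes, M=5 members, R=3 reactions → 2N=8, M+R=8
member 0 (0-1): L=5.7972, (cx,cy)=(0.4690,0.8832)
member 1 (0-2): L=6.4470, (cx,cy)=(1.0000,0.0000)
member 2 (1-2): L=6.3334, (cx,cy)=(0.5886,-0.8084)
member 3 (1-3): L=6.5867, (cx,cy)=(0.9991,-0.0416)
member 4 (2-3): L=5.6235, (cx,cy)=(0.5073,0.8617)
solve A·x = −loads:
  F[0-1] = -1670.7169 N (compression)
  F[0-2] = -689.3492 N (compression)
  F[1-2] = +1171.1233 N (tension)
  F[1-3] = -0.0000 N (compression)
  F[2-3] = +0.0000 N (tension)
  Rx@0 = +1472.9500 N
  Ry@0 = +1475.5557 N
  Ry@2 = -946.7457 N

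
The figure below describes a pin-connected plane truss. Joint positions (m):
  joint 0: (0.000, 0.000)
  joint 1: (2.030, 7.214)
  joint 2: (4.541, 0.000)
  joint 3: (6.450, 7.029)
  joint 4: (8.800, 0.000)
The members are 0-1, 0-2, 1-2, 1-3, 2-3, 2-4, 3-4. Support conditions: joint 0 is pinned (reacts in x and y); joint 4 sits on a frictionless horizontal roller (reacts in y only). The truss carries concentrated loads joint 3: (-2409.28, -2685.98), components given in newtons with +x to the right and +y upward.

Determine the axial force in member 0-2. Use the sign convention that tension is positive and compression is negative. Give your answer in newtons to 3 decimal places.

N=5 nodes, M=7 members, R=3 reactions → 2N=10, M+R=10
member 0 (0-1): L=7.4942, (cx,cy)=(0.2709,0.9626)
member 1 (0-2): L=4.5410, (cx,cy)=(1.0000,0.0000)
member 2 (1-2): L=7.6385, (cx,cy)=(0.3287,-0.9444)
member 3 (1-3): L=4.4239, (cx,cy)=(0.9991,-0.0418)
member 4 (2-3): L=7.2836, (cx,cy)=(0.2621,0.9650)
member 5 (2-4): L=4.2590, (cx,cy)=(1.0000,0.0000)
member 6 (3-4): L=7.4114, (cx,cy)=(0.3171,-0.9484)
solve A·x = −loads:
  F[0-1] = -2744.2892 N (compression)
  F[0-2] = -1665.9153 N (compression)
  F[1-2] = +2871.9290 N (tension)
  F[1-3] = -1688.9279 N (compression)
  F[2-3] = -2810.5714 N (compression)
  F[2-4] = +14.8071 N (tension)
  F[3-4] = -46.6985 N (compression)
  Rx@0 = +2409.2800 N
  Ry@0 = +2641.6912 N
  Ry@4 = +44.2889 N

-1665.915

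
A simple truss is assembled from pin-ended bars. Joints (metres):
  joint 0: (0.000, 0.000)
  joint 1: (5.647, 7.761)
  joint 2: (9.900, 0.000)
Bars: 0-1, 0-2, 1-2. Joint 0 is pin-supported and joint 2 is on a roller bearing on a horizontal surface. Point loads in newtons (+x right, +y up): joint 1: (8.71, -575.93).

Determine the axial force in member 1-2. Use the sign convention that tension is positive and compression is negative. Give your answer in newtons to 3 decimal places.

-382.392

N=3 nodes, M=3 members, R=3 reactions → 2N=6, M+R=6
member 0 (0-1): L=9.5980, (cx,cy)=(0.5884,0.8086)
member 1 (0-2): L=9.9000, (cx,cy)=(1.0000,0.0000)
member 2 (1-2): L=8.8499, (cx,cy)=(0.4806,-0.8770)
solve A·x = −loads:
  F[0-1] = -297.5358 N (compression)
  F[0-2] = +183.7656 N (tension)
  F[1-2] = -382.3916 N (compression)
  Rx@0 = -8.7100 N
  Ry@0 = +240.5891 N
  Ry@2 = +335.3409 N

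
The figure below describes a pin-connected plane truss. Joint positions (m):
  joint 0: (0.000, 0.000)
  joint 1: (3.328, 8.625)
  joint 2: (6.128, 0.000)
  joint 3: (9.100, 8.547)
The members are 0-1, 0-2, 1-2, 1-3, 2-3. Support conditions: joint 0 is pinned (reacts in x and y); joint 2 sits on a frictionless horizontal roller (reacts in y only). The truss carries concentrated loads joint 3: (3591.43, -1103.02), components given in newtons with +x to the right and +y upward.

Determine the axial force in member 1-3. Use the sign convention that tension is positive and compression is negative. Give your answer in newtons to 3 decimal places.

3956.747

N=4 nodes, M=5 members, R=3 reactions → 2N=8, M+R=8
member 0 (0-1): L=9.2448, (cx,cy)=(0.3600,0.9330)
member 1 (0-2): L=6.1280, (cx,cy)=(1.0000,0.0000)
member 2 (1-2): L=9.0681, (cx,cy)=(0.3088,-0.9511)
member 3 (1-3): L=5.7725, (cx,cy)=(0.9999,-0.0135)
member 4 (2-3): L=9.0490, (cx,cy)=(0.3284,0.9445)
solve A·x = −loads:
  F[0-1] = +5942.4793 N (tension)
  F[0-2] = +1452.2183 N (tension)
  F[1-2] = -5885.1201 N (compression)
  F[1-3] = +3956.7472 N (tension)
  F[2-3] = -1111.1972 N (compression)
  Rx@0 = -3591.4300 N
  Ry@0 = -5544.0809 N
  Ry@2 = +6647.1009 N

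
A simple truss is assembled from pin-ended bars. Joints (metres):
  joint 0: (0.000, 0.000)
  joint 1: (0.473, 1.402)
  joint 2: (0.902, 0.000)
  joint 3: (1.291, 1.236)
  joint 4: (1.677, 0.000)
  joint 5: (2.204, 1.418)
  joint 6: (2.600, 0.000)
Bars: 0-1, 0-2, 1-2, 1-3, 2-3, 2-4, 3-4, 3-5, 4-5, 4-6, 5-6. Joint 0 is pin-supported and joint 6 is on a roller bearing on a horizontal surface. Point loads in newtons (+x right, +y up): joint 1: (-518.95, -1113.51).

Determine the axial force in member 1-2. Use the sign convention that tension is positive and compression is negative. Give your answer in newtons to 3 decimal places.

59.624

N=7 nodes, M=11 members, R=3 reactions → 2N=14, M+R=14
member 0 (0-1): L=1.4796, (cx,cy)=(0.3197,0.9475)
member 1 (0-2): L=0.9020, (cx,cy)=(1.0000,0.0000)
member 2 (1-2): L=1.4662, (cx,cy)=(0.2926,-0.9562)
member 3 (1-3): L=0.8347, (cx,cy)=(0.9800,-0.1989)
member 4 (2-3): L=1.2958, (cx,cy)=(0.3002,0.9539)
member 5 (2-4): L=0.7750, (cx,cy)=(1.0000,0.0000)
member 6 (3-4): L=1.2949, (cx,cy)=(0.2981,-0.9545)
member 7 (3-5): L=0.9310, (cx,cy)=(0.9807,0.1955)
member 8 (4-5): L=1.5128, (cx,cy)=(0.3484,0.9374)
member 9 (4-6): L=0.9230, (cx,cy)=(1.0000,0.0000)
member 10 (5-6): L=1.4723, (cx,cy)=(0.2690,-0.9631)
solve A·x = −loads:
  F[0-1] = -1256.7127 N (compression)
  F[0-2] = -117.2135 N (compression)
  F[1-2] = +59.6238 N (tension)
  F[1-3] = +101.8012 N (tension)
  F[2-3] = -59.7714 N (compression)
  F[2-4] = -81.8238 N (compression)
  F[3-4] = +92.2835 N (tension)
  F[3-5] = +55.3828 N (tension)
  F[4-5] = -93.9746 N (compression)
  F[4-6] = -21.5763 N (compression)
  F[5-6] = +80.2169 N (tension)
  Rx@0 = +518.9500 N
  Ry@0 = +1190.7706 N
  Ry@6 = -77.2606 N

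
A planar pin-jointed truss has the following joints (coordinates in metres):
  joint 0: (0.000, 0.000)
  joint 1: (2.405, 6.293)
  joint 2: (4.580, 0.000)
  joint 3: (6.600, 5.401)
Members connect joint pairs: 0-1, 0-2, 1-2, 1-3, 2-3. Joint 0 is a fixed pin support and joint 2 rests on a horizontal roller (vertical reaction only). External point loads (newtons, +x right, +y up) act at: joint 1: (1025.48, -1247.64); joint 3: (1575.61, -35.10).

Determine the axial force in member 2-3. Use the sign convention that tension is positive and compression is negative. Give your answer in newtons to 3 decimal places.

296.629

N=4 nodes, M=5 members, R=3 reactions → 2N=8, M+R=8
member 0 (0-1): L=6.7369, (cx,cy)=(0.3570,0.9341)
member 1 (0-2): L=4.5800, (cx,cy)=(1.0000,0.0000)
member 2 (1-2): L=6.6583, (cx,cy)=(0.3267,-0.9451)
member 3 (1-3): L=4.2888, (cx,cy)=(0.9781,-0.2080)
member 4 (2-3): L=5.7664, (cx,cy)=(0.3503,0.9366)
solve A·x = −loads:
  F[0-1] = +2879.8209 N (tension)
  F[0-2] = +1573.0259 N (tension)
  F[1-2] = -4497.3581 N (compression)
  F[1-3] = +1504.6013 N (tension)
  F[2-3] = +296.6292 N (tension)
  Rx@0 = -2601.0900 N
  Ry@0 = -2690.0656 N
  Ry@2 = +3972.8056 N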